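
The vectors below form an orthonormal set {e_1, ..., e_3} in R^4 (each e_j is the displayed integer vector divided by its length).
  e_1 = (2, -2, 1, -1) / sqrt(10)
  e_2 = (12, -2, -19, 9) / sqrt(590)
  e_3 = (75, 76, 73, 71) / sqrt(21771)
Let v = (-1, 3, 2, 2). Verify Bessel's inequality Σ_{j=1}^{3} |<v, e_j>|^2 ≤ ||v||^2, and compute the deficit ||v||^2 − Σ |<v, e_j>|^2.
Σ |<v, e_j>|^2 = 729/41; ||v||^2 = 18; deficit = 9/41

Write each e_j = u_j / sqrt(<u_j, u_j>) where u_j is the displayed integer vector. Then <v, e_j> = <v, u_j> / sqrt(<u_j, u_j>), so |<v, e_j>|^2 = <v, u_j>^2 / <u_j, u_j>.
Coefficients: <v, e_1> = -8/sqrt(10), <v, e_2> = -38/sqrt(590), <v, e_3> = 441/sqrt(21771).
Square and sum: Σ |<v, e_j>|^2 = 729/41.
Compute ||v||^2 = v·v = 18.
Deficit = 18 − 729/41 = 9/41 ≥ 0, confirming Bessel's inequality. (The deficit equals ||v − Σ <v,e_j> e_j||^2, the squared distance from v to span{e_j}.)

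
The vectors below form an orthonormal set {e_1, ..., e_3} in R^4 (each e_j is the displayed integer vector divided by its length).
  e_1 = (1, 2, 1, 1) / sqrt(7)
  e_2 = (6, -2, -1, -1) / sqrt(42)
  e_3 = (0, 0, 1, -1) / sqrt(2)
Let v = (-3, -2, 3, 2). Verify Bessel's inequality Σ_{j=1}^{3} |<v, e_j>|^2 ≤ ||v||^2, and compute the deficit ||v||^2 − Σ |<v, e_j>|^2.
Σ |<v, e_j>|^2 = 29/3; ||v||^2 = 26; deficit = 49/3

Write each e_j = u_j / sqrt(<u_j, u_j>) where u_j is the displayed integer vector. Then <v, e_j> = <v, u_j> / sqrt(<u_j, u_j>), so |<v, e_j>|^2 = <v, u_j>^2 / <u_j, u_j>.
Coefficients: <v, e_1> = -2/sqrt(7), <v, e_2> = -19/sqrt(42), <v, e_3> = 1/sqrt(2).
Square and sum: Σ |<v, e_j>|^2 = 29/3.
Compute ||v||^2 = v·v = 26.
Deficit = 26 − 29/3 = 49/3 ≥ 0, confirming Bessel's inequality. (The deficit equals ||v − Σ <v,e_j> e_j||^2, the squared distance from v to span{e_j}.)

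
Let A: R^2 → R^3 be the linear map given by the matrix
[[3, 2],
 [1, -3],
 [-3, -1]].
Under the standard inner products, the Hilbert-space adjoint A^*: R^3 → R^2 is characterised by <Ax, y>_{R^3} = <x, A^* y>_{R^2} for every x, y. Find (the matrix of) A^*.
A^* = A^T =
[[3, 1, -3],
 [2, -3, -1]]

For real matrices with standard dot products, the defining identity <Ax, y> = <x, A^* y> gives (Ax)^T y = x^T (A^*) y, i.e. x^T A^T y = x^T (A^*) y. Since this holds for all x, y, we must have A^* = A^T. Therefore
A^* =
[[3, 1, -3],
 [2, -3, -1]].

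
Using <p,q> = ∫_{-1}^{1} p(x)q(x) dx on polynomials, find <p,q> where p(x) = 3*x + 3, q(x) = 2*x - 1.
<p,q> = -2

Expand the product: p(x)·q(x) = 6*x^2 + 3*x - 3.
∫_{-1}^{1} of each monomial x^k gives [2/(k+1) if k even, 0 if k odd]. Integrating term-by-term (or equivalently evaluating the antiderivative F(x) = 2*x^3 + 3*x^2/2 - 3*x at the endpoints):
  F(1) − F(−1) = 1/2 − (5/2) = -2.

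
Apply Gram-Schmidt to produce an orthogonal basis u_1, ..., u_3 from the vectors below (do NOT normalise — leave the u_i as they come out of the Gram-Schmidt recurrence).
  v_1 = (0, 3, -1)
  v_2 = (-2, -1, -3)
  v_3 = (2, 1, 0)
Orthogonal basis:
  u_1 = (0, 3, -1)
  u_2 = (-2, -1, -3)
  u_3 = (9/7, -9/35, -27/35)

Apply the Gram-Schmidt recurrence
  u_1 = v_1
  u_i = v_i − Σ_{j<i} ((v_i · u_j) / (u_j · u_j)) · u_j.

Step by step this gives:
  u_1 = (0, 3, -1)
  u_2 = (-2, -1, -3)
  u_3 = (9/7, -9/35, -27/35)

Orthogonality check:
  u_2 · u_1 = 0 (should be 0)
  u_3 · u_1 = 0 (should be 0)
  u_3 · u_2 = 0 (should be 0)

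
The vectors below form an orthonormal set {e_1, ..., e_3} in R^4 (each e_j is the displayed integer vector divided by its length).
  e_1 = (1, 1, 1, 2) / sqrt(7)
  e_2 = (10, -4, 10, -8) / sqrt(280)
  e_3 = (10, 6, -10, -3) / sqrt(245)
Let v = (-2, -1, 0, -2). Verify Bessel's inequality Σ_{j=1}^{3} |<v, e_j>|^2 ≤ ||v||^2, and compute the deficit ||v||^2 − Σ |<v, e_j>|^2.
Σ |<v, e_j>|^2 = 423/49; ||v||^2 = 9; deficit = 18/49

Write each e_j = u_j / sqrt(<u_j, u_j>) where u_j is the displayed integer vector. Then <v, e_j> = <v, u_j> / sqrt(<u_j, u_j>), so |<v, e_j>|^2 = <v, u_j>^2 / <u_j, u_j>.
Coefficients: <v, e_1> = -7/sqrt(7), <v, e_2> = 0/sqrt(280), <v, e_3> = -20/sqrt(245).
Square and sum: Σ |<v, e_j>|^2 = 423/49.
Compute ||v||^2 = v·v = 9.
Deficit = 9 − 423/49 = 18/49 ≥ 0, confirming Bessel's inequality. (The deficit equals ||v − Σ <v,e_j> e_j||^2, the squared distance from v to span{e_j}.)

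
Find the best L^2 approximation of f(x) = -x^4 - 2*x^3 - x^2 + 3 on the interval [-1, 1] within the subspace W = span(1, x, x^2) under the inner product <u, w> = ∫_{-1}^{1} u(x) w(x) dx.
g(x) = -13*x^2/7 - 6*x/5 + 108/35

The best approximation g ∈ W is the orthogonal projection of f onto W. Writing g = a_0 + a_1 x + a_2 x^2, the coefficients solve the normal equations G · a = b where
  G_{ij} = <φ_i, φ_j> and b_i = <f, φ_i>, with φ_0 = 1, φ_1 = x, φ_2 = x^2.
G =
  [2, 0, 2/3]
  [0, 2/3, 0]
  [2/3, 0, 2/5],
b = (74/15, -4/5, 46/35).
Solving gives a_0 = 108/35, a_1 = -6/5, a_2 = -13/7, so
  g(x) = -13*x^2/7 - 6*x/5 + 108/35.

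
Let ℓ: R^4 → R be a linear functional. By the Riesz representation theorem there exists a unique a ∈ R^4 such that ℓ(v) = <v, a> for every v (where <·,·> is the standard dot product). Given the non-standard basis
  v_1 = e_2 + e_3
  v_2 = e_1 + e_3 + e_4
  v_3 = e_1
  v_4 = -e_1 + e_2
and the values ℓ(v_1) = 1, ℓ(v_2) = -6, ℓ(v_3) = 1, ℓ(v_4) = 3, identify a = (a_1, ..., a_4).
a = (1, 4, -3, -4)

Write a = (a_1, ..., a_4) in the standard basis. For each basis vector v_i, ℓ(v_i) = <v_i, a> is a linear equation in the a_j's. Collect the n equations into a matrix system V a = ℓ, where row i of V is v_i (expressed in the standard basis). Since V is invertible (lower-triangular with 1s on the diagonal, up to permutation), solve by back-substitution:
  V =
[[0, 1, 1, 0],
 [1, 0, 1, 1],
 [1, 0, 0, 0],
 [-1, 1, 0, 0]]
  V a = (1, -6, 1, 3)
Solving gives a = (1, 4, -3, -4).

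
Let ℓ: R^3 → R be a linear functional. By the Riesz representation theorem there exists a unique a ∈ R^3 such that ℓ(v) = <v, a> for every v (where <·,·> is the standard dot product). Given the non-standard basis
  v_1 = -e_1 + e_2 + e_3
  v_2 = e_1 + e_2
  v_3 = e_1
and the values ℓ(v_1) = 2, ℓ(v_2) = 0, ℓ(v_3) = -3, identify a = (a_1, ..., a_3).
a = (-3, 3, -4)

Write a = (a_1, ..., a_3) in the standard basis. For each basis vector v_i, ℓ(v_i) = <v_i, a> is a linear equation in the a_j's. Collect the n equations into a matrix system V a = ℓ, where row i of V is v_i (expressed in the standard basis). Since V is invertible (lower-triangular with 1s on the diagonal, up to permutation), solve by back-substitution:
  V =
[[-1, 1, 1],
 [1, 1, 0],
 [1, 0, 0]]
  V a = (2, 0, -3)
Solving gives a = (-3, 3, -4).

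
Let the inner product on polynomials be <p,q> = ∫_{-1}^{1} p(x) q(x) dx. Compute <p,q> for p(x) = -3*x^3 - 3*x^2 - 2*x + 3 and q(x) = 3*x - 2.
<p,q> = -78/5

Expand the product: p(x)·q(x) = -9*x^4 - 3*x^3 + 13*x - 6.
∫_{-1}^{1} of each monomial x^k gives [2/(k+1) if k even, 0 if k odd]. Integrating term-by-term (or equivalently evaluating the antiderivative F(x) = -9*x^5/5 - 3*x^4/4 + 13*x^2/2 - 6*x at the endpoints):
  F(1) − F(−1) = -41/20 − (271/20) = -78/5.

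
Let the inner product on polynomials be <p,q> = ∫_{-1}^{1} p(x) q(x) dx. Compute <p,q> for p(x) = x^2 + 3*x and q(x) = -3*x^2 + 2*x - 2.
<p,q> = 22/15

Expand the product: p(x)·q(x) = -3*x^4 - 7*x^3 + 4*x^2 - 6*x.
∫_{-1}^{1} of each monomial x^k gives [2/(k+1) if k even, 0 if k odd]. Integrating term-by-term (or equivalently evaluating the antiderivative F(x) = -3*x^5/5 - 7*x^4/4 + 4*x^3/3 - 3*x^2 at the endpoints):
  F(1) − F(−1) = -241/60 − (-329/60) = 22/15.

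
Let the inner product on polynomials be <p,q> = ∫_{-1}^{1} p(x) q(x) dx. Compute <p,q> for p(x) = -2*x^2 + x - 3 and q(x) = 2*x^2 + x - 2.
<p,q> = 146/15

Expand the product: p(x)·q(x) = -4*x^4 - x^2 - 5*x + 6.
∫_{-1}^{1} of each monomial x^k gives [2/(k+1) if k even, 0 if k odd]. Integrating term-by-term (or equivalently evaluating the antiderivative F(x) = -4*x^5/5 - x^3/3 - 5*x^2/2 + 6*x at the endpoints):
  F(1) − F(−1) = 71/30 − (-221/30) = 146/15.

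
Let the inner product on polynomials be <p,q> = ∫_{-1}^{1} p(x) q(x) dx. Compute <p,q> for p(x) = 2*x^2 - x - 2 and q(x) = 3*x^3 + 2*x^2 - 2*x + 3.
<p,q> = -134/15

Expand the product: p(x)·q(x) = 6*x^5 + x^4 - 12*x^3 + 4*x^2 + x - 6.
∫_{-1}^{1} of each monomial x^k gives [2/(k+1) if k even, 0 if k odd]. Integrating term-by-term (or equivalently evaluating the antiderivative F(x) = x^6 + x^5/5 - 3*x^4 + 4*x^3/3 + x^2/2 - 6*x at the endpoints):
  F(1) − F(−1) = -179/30 − (89/30) = -134/15.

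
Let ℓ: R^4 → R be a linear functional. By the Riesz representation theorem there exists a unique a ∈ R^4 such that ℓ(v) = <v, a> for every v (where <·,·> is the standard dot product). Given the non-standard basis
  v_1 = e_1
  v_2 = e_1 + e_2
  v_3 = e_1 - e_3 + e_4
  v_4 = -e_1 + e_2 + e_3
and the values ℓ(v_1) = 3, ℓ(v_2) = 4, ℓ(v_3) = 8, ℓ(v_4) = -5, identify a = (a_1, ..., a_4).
a = (3, 1, -3, 2)

Write a = (a_1, ..., a_4) in the standard basis. For each basis vector v_i, ℓ(v_i) = <v_i, a> is a linear equation in the a_j's. Collect the n equations into a matrix system V a = ℓ, where row i of V is v_i (expressed in the standard basis). Since V is invertible (lower-triangular with 1s on the diagonal, up to permutation), solve by back-substitution:
  V =
[[1, 0, 0, 0],
 [1, 1, 0, 0],
 [1, 0, -1, 1],
 [-1, 1, 1, 0]]
  V a = (3, 4, 8, -5)
Solving gives a = (3, 1, -3, 2).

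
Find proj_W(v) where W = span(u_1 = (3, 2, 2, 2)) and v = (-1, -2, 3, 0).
proj_W(v) = (-1/7, -2/21, -2/21, -2/21)

Set up U = [u_1 | ... | u_1] ∈ R^(4×1). The projector onto W = col(U) is P = U (U^T U)^(-1) U^T.
Compute U^T U =
  [21],
and U^T v = (-1).
Solve U^T U · c = U^T v for the coefficients: c = (-1/21). The projection is proj_W(v) = U c.
Check: (v - proj_W(v)) · u_1 = 0  (should be 0).
Result: proj_W(v) = (-1/7, -2/21, -2/21, -2/21).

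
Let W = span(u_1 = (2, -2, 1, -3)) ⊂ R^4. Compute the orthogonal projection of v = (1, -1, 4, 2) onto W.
proj_W(v) = (2/9, -2/9, 1/9, -1/3)

Set up U = [u_1 | ... | u_1] ∈ R^(4×1). The projector onto W = col(U) is P = U (U^T U)^(-1) U^T.
Compute U^T U =
  [18],
and U^T v = (2).
Solve U^T U · c = U^T v for the coefficients: c = (1/9). The projection is proj_W(v) = U c.
Check: (v - proj_W(v)) · u_1 = 0  (should be 0).
Result: proj_W(v) = (2/9, -2/9, 1/9, -1/3).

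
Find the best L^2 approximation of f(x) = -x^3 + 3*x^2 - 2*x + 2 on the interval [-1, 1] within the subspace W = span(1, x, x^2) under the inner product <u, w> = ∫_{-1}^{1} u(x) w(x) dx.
g(x) = 3*x^2 - 13*x/5 + 2

The best approximation g ∈ W is the orthogonal projection of f onto W. Writing g = a_0 + a_1 x + a_2 x^2, the coefficients solve the normal equations G · a = b where
  G_{ij} = <φ_i, φ_j> and b_i = <f, φ_i>, with φ_0 = 1, φ_1 = x, φ_2 = x^2.
G =
  [2, 0, 2/3]
  [0, 2/3, 0]
  [2/3, 0, 2/5],
b = (6, -26/15, 38/15).
Solving gives a_0 = 2, a_1 = -13/5, a_2 = 3, so
  g(x) = 3*x^2 - 13*x/5 + 2.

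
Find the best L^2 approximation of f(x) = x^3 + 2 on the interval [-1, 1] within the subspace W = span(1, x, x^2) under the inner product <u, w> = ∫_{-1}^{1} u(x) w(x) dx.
g(x) = 3*x/5 + 2

The best approximation g ∈ W is the orthogonal projection of f onto W. Writing g = a_0 + a_1 x + a_2 x^2, the coefficients solve the normal equations G · a = b where
  G_{ij} = <φ_i, φ_j> and b_i = <f, φ_i>, with φ_0 = 1, φ_1 = x, φ_2 = x^2.
G =
  [2, 0, 2/3]
  [0, 2/3, 0]
  [2/3, 0, 2/5],
b = (4, 2/5, 4/3).
Solving gives a_0 = 2, a_1 = 3/5, a_2 = 0, so
  g(x) = 3*x/5 + 2.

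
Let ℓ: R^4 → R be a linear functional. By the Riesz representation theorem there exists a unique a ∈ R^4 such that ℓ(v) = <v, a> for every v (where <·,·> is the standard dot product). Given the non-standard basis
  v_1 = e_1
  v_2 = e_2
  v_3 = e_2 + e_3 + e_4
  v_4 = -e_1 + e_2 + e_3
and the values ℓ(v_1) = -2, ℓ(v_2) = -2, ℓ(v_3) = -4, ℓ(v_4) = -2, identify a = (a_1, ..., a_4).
a = (-2, -2, -2, 0)

Write a = (a_1, ..., a_4) in the standard basis. For each basis vector v_i, ℓ(v_i) = <v_i, a> is a linear equation in the a_j's. Collect the n equations into a matrix system V a = ℓ, where row i of V is v_i (expressed in the standard basis). Since V is invertible (lower-triangular with 1s on the diagonal, up to permutation), solve by back-substitution:
  V =
[[1, 0, 0, 0],
 [0, 1, 0, 0],
 [0, 1, 1, 1],
 [-1, 1, 1, 0]]
  V a = (-2, -2, -4, -2)
Solving gives a = (-2, -2, -2, 0).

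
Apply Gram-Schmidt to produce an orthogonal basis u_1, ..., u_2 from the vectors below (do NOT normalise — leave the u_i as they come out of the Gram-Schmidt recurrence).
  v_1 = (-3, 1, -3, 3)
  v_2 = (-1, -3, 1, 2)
Orthogonal basis:
  u_1 = (-3, 1, -3, 3)
  u_2 = (-19/28, -87/28, 37/28, 47/28)

Apply the Gram-Schmidt recurrence
  u_1 = v_1
  u_i = v_i − Σ_{j<i} ((v_i · u_j) / (u_j · u_j)) · u_j.

Step by step this gives:
  u_1 = (-3, 1, -3, 3)
  u_2 = (-19/28, -87/28, 37/28, 47/28)

Orthogonality check:
  u_2 · u_1 = 0 (should be 0)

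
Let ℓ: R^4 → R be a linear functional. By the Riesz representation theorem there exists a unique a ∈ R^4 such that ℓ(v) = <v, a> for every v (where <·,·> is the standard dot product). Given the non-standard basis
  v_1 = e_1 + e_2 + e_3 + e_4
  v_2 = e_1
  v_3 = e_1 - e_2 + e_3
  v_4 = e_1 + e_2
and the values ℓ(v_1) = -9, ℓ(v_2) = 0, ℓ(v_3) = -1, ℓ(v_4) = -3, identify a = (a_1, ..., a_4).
a = (0, -3, -4, -2)

Write a = (a_1, ..., a_4) in the standard basis. For each basis vector v_i, ℓ(v_i) = <v_i, a> is a linear equation in the a_j's. Collect the n equations into a matrix system V a = ℓ, where row i of V is v_i (expressed in the standard basis). Since V is invertible (lower-triangular with 1s on the diagonal, up to permutation), solve by back-substitution:
  V =
[[1, 1, 1, 1],
 [1, 0, 0, 0],
 [1, -1, 1, 0],
 [1, 1, 0, 0]]
  V a = (-9, 0, -1, -3)
Solving gives a = (0, -3, -4, -2).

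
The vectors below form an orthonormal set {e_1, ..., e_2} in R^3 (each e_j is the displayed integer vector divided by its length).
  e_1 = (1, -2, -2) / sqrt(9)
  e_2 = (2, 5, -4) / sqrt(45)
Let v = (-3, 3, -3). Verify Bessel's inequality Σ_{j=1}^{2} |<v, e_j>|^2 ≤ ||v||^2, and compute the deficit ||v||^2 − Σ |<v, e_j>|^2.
Σ |<v, e_j>|^2 = 54/5; ||v||^2 = 27; deficit = 81/5

Write each e_j = u_j / sqrt(<u_j, u_j>) where u_j is the displayed integer vector. Then <v, e_j> = <v, u_j> / sqrt(<u_j, u_j>), so |<v, e_j>|^2 = <v, u_j>^2 / <u_j, u_j>.
Coefficients: <v, e_1> = -3/sqrt(9), <v, e_2> = 21/sqrt(45).
Square and sum: Σ |<v, e_j>|^2 = 54/5.
Compute ||v||^2 = v·v = 27.
Deficit = 27 − 54/5 = 81/5 ≥ 0, confirming Bessel's inequality. (The deficit equals ||v − Σ <v,e_j> e_j||^2, the squared distance from v to span{e_j}.)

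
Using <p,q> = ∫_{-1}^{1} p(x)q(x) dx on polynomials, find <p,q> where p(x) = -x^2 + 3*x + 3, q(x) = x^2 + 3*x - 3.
<p,q> = -42/5

Expand the product: p(x)·q(x) = -x^4 + 15*x^2 - 9.
∫_{-1}^{1} of each monomial x^k gives [2/(k+1) if k even, 0 if k odd]. Integrating term-by-term (or equivalently evaluating the antiderivative F(x) = -x^5/5 + 5*x^3 - 9*x at the endpoints):
  F(1) − F(−1) = -21/5 − (21/5) = -42/5.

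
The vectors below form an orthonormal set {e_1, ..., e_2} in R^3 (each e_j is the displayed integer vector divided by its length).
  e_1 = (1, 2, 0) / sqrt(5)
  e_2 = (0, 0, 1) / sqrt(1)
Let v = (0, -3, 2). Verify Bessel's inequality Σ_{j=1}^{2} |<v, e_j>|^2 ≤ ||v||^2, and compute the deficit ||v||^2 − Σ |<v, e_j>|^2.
Σ |<v, e_j>|^2 = 56/5; ||v||^2 = 13; deficit = 9/5

Write each e_j = u_j / sqrt(<u_j, u_j>) where u_j is the displayed integer vector. Then <v, e_j> = <v, u_j> / sqrt(<u_j, u_j>), so |<v, e_j>|^2 = <v, u_j>^2 / <u_j, u_j>.
Coefficients: <v, e_1> = -6/sqrt(5), <v, e_2> = 2/sqrt(1).
Square and sum: Σ |<v, e_j>|^2 = 56/5.
Compute ||v||^2 = v·v = 13.
Deficit = 13 − 56/5 = 9/5 ≥ 0, confirming Bessel's inequality. (The deficit equals ||v − Σ <v,e_j> e_j||^2, the squared distance from v to span{e_j}.)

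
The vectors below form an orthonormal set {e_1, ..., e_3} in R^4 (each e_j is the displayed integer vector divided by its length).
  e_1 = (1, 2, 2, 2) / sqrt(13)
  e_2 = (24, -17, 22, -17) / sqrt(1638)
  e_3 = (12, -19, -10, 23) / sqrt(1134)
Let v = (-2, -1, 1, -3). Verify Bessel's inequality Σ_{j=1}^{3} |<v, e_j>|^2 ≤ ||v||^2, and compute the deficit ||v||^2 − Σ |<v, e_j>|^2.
Σ |<v, e_j>|^2 = 110/9; ||v||^2 = 15; deficit = 25/9

Write each e_j = u_j / sqrt(<u_j, u_j>) where u_j is the displayed integer vector. Then <v, e_j> = <v, u_j> / sqrt(<u_j, u_j>), so |<v, e_j>|^2 = <v, u_j>^2 / <u_j, u_j>.
Coefficients: <v, e_1> = -8/sqrt(13), <v, e_2> = 42/sqrt(1638), <v, e_3> = -84/sqrt(1134).
Square and sum: Σ |<v, e_j>|^2 = 110/9.
Compute ||v||^2 = v·v = 15.
Deficit = 15 − 110/9 = 25/9 ≥ 0, confirming Bessel's inequality. (The deficit equals ||v − Σ <v,e_j> e_j||^2, the squared distance from v to span{e_j}.)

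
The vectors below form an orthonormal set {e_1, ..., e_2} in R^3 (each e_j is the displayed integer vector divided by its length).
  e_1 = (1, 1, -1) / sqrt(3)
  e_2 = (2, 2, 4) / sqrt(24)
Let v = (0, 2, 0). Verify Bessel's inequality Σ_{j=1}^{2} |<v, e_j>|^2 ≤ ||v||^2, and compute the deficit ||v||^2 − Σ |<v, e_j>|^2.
Σ |<v, e_j>|^2 = 2; ||v||^2 = 4; deficit = 2

Write each e_j = u_j / sqrt(<u_j, u_j>) where u_j is the displayed integer vector. Then <v, e_j> = <v, u_j> / sqrt(<u_j, u_j>), so |<v, e_j>|^2 = <v, u_j>^2 / <u_j, u_j>.
Coefficients: <v, e_1> = 2/sqrt(3), <v, e_2> = 4/sqrt(24).
Square and sum: Σ |<v, e_j>|^2 = 2.
Compute ||v||^2 = v·v = 4.
Deficit = 4 − 2 = 2 ≥ 0, confirming Bessel's inequality. (The deficit equals ||v − Σ <v,e_j> e_j||^2, the squared distance from v to span{e_j}.)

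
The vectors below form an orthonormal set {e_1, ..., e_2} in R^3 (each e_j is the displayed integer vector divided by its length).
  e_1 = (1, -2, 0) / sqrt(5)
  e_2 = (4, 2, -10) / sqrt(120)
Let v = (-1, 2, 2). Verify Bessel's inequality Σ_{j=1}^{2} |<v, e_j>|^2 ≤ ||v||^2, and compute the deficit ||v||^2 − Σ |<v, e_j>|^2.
Σ |<v, e_j>|^2 = 25/3; ||v||^2 = 9; deficit = 2/3

Write each e_j = u_j / sqrt(<u_j, u_j>) where u_j is the displayed integer vector. Then <v, e_j> = <v, u_j> / sqrt(<u_j, u_j>), so |<v, e_j>|^2 = <v, u_j>^2 / <u_j, u_j>.
Coefficients: <v, e_1> = -5/sqrt(5), <v, e_2> = -20/sqrt(120).
Square and sum: Σ |<v, e_j>|^2 = 25/3.
Compute ||v||^2 = v·v = 9.
Deficit = 9 − 25/3 = 2/3 ≥ 0, confirming Bessel's inequality. (The deficit equals ||v − Σ <v,e_j> e_j||^2, the squared distance from v to span{e_j}.)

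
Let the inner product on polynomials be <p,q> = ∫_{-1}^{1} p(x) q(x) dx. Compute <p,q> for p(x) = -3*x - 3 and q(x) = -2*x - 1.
<p,q> = 10

Expand the product: p(x)·q(x) = 6*x^2 + 9*x + 3.
∫_{-1}^{1} of each monomial x^k gives [2/(k+1) if k even, 0 if k odd]. Integrating term-by-term (or equivalently evaluating the antiderivative F(x) = 2*x^3 + 9*x^2/2 + 3*x at the endpoints):
  F(1) − F(−1) = 19/2 − (-1/2) = 10.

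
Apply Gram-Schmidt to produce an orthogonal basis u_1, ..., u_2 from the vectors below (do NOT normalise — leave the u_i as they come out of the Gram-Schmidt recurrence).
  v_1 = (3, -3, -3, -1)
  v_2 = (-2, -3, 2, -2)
Orthogonal basis:
  u_1 = (3, -3, -3, -1)
  u_2 = (-53/28, -87/28, 53/28, -57/28)

Apply the Gram-Schmidt recurrence
  u_1 = v_1
  u_i = v_i − Σ_{j<i} ((v_i · u_j) / (u_j · u_j)) · u_j.

Step by step this gives:
  u_1 = (3, -3, -3, -1)
  u_2 = (-53/28, -87/28, 53/28, -57/28)

Orthogonality check:
  u_2 · u_1 = 0 (should be 0)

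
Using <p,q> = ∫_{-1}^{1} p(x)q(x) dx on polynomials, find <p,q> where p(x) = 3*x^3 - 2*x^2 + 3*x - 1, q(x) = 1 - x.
<p,q> = -98/15

Expand the product: p(x)·q(x) = -3*x^4 + 5*x^3 - 5*x^2 + 4*x - 1.
∫_{-1}^{1} of each monomial x^k gives [2/(k+1) if k even, 0 if k odd]. Integrating term-by-term (or equivalently evaluating the antiderivative F(x) = -3*x^5/5 + 5*x^4/4 - 5*x^3/3 + 2*x^2 - x at the endpoints):
  F(1) − F(−1) = -1/60 − (391/60) = -98/15.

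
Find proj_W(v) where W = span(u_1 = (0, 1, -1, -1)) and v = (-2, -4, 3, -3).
proj_W(v) = (0, -4/3, 4/3, 4/3)

Set up U = [u_1 | ... | u_1] ∈ R^(4×1). The projector onto W = col(U) is P = U (U^T U)^(-1) U^T.
Compute U^T U =
  [3],
and U^T v = (-4).
Solve U^T U · c = U^T v for the coefficients: c = (-4/3). The projection is proj_W(v) = U c.
Check: (v - proj_W(v)) · u_1 = 0  (should be 0).
Result: proj_W(v) = (0, -4/3, 4/3, 4/3).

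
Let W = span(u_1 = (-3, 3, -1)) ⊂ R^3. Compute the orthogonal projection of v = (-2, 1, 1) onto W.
proj_W(v) = (-24/19, 24/19, -8/19)

Set up U = [u_1 | ... | u_1] ∈ R^(3×1). The projector onto W = col(U) is P = U (U^T U)^(-1) U^T.
Compute U^T U =
  [19],
and U^T v = (8).
Solve U^T U · c = U^T v for the coefficients: c = (8/19). The projection is proj_W(v) = U c.
Check: (v - proj_W(v)) · u_1 = 0  (should be 0).
Result: proj_W(v) = (-24/19, 24/19, -8/19).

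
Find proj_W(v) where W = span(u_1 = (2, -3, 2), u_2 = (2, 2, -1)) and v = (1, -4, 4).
proj_W(v) = (152/137, -638/137, 398/137)

Set up U = [u_1 | ... | u_2] ∈ R^(3×2). The projector onto W = col(U) is P = U (U^T U)^(-1) U^T.
Compute U^T U =
  [17, -4]
  [-4, 9],
and U^T v = (22, -10).
Solve U^T U · c = U^T v for the coefficients: c = (158/137, -82/137). The projection is proj_W(v) = U c.
Check: (v - proj_W(v)) · u_1 = 0  (should be 0).
Check: (v - proj_W(v)) · u_2 = 0  (should be 0).
Result: proj_W(v) = (152/137, -638/137, 398/137).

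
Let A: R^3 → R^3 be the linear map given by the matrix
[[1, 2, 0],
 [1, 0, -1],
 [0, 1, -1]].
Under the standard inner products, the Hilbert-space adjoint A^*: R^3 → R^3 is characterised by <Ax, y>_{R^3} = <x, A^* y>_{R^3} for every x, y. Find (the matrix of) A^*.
A^* = A^T =
[[1, 1, 0],
 [2, 0, 1],
 [0, -1, -1]]

For real matrices with standard dot products, the defining identity <Ax, y> = <x, A^* y> gives (Ax)^T y = x^T (A^*) y, i.e. x^T A^T y = x^T (A^*) y. Since this holds for all x, y, we must have A^* = A^T. Therefore
A^* =
[[1, 1, 0],
 [2, 0, 1],
 [0, -1, -1]].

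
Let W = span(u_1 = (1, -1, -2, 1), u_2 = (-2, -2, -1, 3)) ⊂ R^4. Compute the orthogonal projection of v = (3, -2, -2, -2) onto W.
proj_W(v) = (310/101, -2/101, -235/101, -75/101)

Set up U = [u_1 | ... | u_2] ∈ R^(4×2). The projector onto W = col(U) is P = U (U^T U)^(-1) U^T.
Compute U^T U =
  [7, 5]
  [5, 18],
and U^T v = (7, -6).
Solve U^T U · c = U^T v for the coefficients: c = (156/101, -77/101). The projection is proj_W(v) = U c.
Check: (v - proj_W(v)) · u_1 = 0  (should be 0).
Check: (v - proj_W(v)) · u_2 = 0  (should be 0).
Result: proj_W(v) = (310/101, -2/101, -235/101, -75/101).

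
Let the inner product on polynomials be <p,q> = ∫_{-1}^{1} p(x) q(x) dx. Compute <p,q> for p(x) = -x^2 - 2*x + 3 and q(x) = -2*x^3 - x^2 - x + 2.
<p,q> = 12

Expand the product: p(x)·q(x) = 2*x^5 + 5*x^4 - 3*x^3 - 3*x^2 - 7*x + 6.
∫_{-1}^{1} of each monomial x^k gives [2/(k+1) if k even, 0 if k odd]. Integrating term-by-term (or equivalently evaluating the antiderivative F(x) = x^6/3 + x^5 - 3*x^4/4 - x^3 - 7*x^2/2 + 6*x at the endpoints):
  F(1) − F(−1) = 25/12 − (-119/12) = 12.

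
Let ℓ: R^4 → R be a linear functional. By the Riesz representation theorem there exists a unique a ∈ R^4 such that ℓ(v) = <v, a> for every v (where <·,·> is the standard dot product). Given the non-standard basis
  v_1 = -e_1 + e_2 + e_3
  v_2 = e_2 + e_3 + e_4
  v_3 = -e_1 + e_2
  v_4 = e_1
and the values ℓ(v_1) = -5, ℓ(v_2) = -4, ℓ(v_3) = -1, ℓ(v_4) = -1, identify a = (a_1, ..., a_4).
a = (-1, -2, -4, 2)

Write a = (a_1, ..., a_4) in the standard basis. For each basis vector v_i, ℓ(v_i) = <v_i, a> is a linear equation in the a_j's. Collect the n equations into a matrix system V a = ℓ, where row i of V is v_i (expressed in the standard basis). Since V is invertible (lower-triangular with 1s on the diagonal, up to permutation), solve by back-substitution:
  V =
[[-1, 1, 1, 0],
 [0, 1, 1, 1],
 [-1, 1, 0, 0],
 [1, 0, 0, 0]]
  V a = (-5, -4, -1, -1)
Solving gives a = (-1, -2, -4, 2).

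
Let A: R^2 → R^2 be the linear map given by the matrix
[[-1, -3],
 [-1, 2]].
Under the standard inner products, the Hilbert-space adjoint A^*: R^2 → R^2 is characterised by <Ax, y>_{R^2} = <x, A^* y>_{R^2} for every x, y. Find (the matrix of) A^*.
A^* = A^T =
[[-1, -1],
 [-3, 2]]

For real matrices with standard dot products, the defining identity <Ax, y> = <x, A^* y> gives (Ax)^T y = x^T (A^*) y, i.e. x^T A^T y = x^T (A^*) y. Since this holds for all x, y, we must have A^* = A^T. Therefore
A^* =
[[-1, -1],
 [-3, 2]].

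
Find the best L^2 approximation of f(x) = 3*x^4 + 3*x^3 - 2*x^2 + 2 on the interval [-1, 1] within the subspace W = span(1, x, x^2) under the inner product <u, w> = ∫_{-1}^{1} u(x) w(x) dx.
g(x) = 4*x^2/7 + 9*x/5 + 61/35

The best approximation g ∈ W is the orthogonal projection of f onto W. Writing g = a_0 + a_1 x + a_2 x^2, the coefficients solve the normal equations G · a = b where
  G_{ij} = <φ_i, φ_j> and b_i = <f, φ_i>, with φ_0 = 1, φ_1 = x, φ_2 = x^2.
G =
  [2, 0, 2/3]
  [0, 2/3, 0]
  [2/3, 0, 2/5],
b = (58/15, 6/5, 146/105).
Solving gives a_0 = 61/35, a_1 = 9/5, a_2 = 4/7, so
  g(x) = 4*x^2/7 + 9*x/5 + 61/35.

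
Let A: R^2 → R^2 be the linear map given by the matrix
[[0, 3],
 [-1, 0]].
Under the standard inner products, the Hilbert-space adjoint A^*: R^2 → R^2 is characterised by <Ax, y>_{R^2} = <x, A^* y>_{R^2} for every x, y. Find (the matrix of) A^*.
A^* = A^T =
[[0, -1],
 [3, 0]]

For real matrices with standard dot products, the defining identity <Ax, y> = <x, A^* y> gives (Ax)^T y = x^T (A^*) y, i.e. x^T A^T y = x^T (A^*) y. Since this holds for all x, y, we must have A^* = A^T. Therefore
A^* =
[[0, -1],
 [3, 0]].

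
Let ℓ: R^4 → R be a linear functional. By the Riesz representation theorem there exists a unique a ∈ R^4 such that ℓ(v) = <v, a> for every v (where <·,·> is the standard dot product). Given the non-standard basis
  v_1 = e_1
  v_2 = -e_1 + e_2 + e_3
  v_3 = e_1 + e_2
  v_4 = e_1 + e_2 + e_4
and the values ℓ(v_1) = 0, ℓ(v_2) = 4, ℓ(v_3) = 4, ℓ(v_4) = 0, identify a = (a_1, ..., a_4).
a = (0, 4, 0, -4)

Write a = (a_1, ..., a_4) in the standard basis. For each basis vector v_i, ℓ(v_i) = <v_i, a> is a linear equation in the a_j's. Collect the n equations into a matrix system V a = ℓ, where row i of V is v_i (expressed in the standard basis). Since V is invertible (lower-triangular with 1s on the diagonal, up to permutation), solve by back-substitution:
  V =
[[1, 0, 0, 0],
 [-1, 1, 1, 0],
 [1, 1, 0, 0],
 [1, 1, 0, 1]]
  V a = (0, 4, 4, 0)
Solving gives a = (0, 4, 0, -4).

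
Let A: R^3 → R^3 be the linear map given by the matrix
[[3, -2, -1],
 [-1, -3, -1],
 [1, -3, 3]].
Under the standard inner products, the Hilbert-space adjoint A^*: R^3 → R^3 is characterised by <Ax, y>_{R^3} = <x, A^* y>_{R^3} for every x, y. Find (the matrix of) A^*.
A^* = A^T =
[[3, -1, 1],
 [-2, -3, -3],
 [-1, -1, 3]]

For real matrices with standard dot products, the defining identity <Ax, y> = <x, A^* y> gives (Ax)^T y = x^T (A^*) y, i.e. x^T A^T y = x^T (A^*) y. Since this holds for all x, y, we must have A^* = A^T. Therefore
A^* =
[[3, -1, 1],
 [-2, -3, -3],
 [-1, -1, 3]].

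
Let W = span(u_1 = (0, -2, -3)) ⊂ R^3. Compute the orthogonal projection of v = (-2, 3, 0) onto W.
proj_W(v) = (0, 12/13, 18/13)

Set up U = [u_1 | ... | u_1] ∈ R^(3×1). The projector onto W = col(U) is P = U (U^T U)^(-1) U^T.
Compute U^T U =
  [13],
and U^T v = (-6).
Solve U^T U · c = U^T v for the coefficients: c = (-6/13). The projection is proj_W(v) = U c.
Check: (v - proj_W(v)) · u_1 = 0  (should be 0).
Result: proj_W(v) = (0, 12/13, 18/13).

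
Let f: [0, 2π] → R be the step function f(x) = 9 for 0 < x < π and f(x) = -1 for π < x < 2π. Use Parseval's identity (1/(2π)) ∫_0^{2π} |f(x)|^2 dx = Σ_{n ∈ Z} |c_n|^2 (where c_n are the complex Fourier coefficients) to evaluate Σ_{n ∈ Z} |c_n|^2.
Σ |c_n|^2 = 41

Parseval equates the L^2 energy of f (normalised by 1/(2π)) with the ℓ^2 sum of its Fourier coefficients: (1/(2π)) ∫_0^{2π} |f|^2 = Σ |c_n|^2.
Compute the left side: (1/(2π)) [∫_0^π 9^2 dx + ∫_π^{2π} (-1)^2 dx] = (1/(2π)) · (81π + 1π) = (81 + 1)/2 = 41.
So Σ_{n ∈ Z} |c_n|^2 = 41.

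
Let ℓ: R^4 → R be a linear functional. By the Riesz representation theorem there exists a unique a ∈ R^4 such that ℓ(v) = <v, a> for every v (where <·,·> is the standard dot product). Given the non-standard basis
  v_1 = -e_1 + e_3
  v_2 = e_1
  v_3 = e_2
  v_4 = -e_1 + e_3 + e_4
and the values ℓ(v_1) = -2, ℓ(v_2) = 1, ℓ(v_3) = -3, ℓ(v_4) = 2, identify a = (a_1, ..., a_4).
a = (1, -3, -1, 4)

Write a = (a_1, ..., a_4) in the standard basis. For each basis vector v_i, ℓ(v_i) = <v_i, a> is a linear equation in the a_j's. Collect the n equations into a matrix system V a = ℓ, where row i of V is v_i (expressed in the standard basis). Since V is invertible (lower-triangular with 1s on the diagonal, up to permutation), solve by back-substitution:
  V =
[[-1, 0, 1, 0],
 [1, 0, 0, 0],
 [0, 1, 0, 0],
 [-1, 0, 1, 1]]
  V a = (-2, 1, -3, 2)
Solving gives a = (1, -3, -1, 4).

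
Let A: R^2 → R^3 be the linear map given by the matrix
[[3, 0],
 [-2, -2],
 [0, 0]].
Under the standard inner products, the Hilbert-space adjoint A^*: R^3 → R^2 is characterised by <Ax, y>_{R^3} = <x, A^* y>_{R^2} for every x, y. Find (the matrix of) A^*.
A^* = A^T =
[[3, -2, 0],
 [0, -2, 0]]

For real matrices with standard dot products, the defining identity <Ax, y> = <x, A^* y> gives (Ax)^T y = x^T (A^*) y, i.e. x^T A^T y = x^T (A^*) y. Since this holds for all x, y, we must have A^* = A^T. Therefore
A^* =
[[3, -2, 0],
 [0, -2, 0]].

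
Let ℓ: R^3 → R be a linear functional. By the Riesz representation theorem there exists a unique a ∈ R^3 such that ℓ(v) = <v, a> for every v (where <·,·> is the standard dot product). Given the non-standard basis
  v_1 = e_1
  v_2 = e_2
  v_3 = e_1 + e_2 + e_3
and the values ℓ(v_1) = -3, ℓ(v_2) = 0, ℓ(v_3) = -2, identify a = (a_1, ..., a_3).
a = (-3, 0, 1)

Write a = (a_1, ..., a_3) in the standard basis. For each basis vector v_i, ℓ(v_i) = <v_i, a> is a linear equation in the a_j's. Collect the n equations into a matrix system V a = ℓ, where row i of V is v_i (expressed in the standard basis). Since V is invertible (lower-triangular with 1s on the diagonal, up to permutation), solve by back-substitution:
  V =
[[1, 0, 0],
 [0, 1, 0],
 [1, 1, 1]]
  V a = (-3, 0, -2)
Solving gives a = (-3, 0, 1).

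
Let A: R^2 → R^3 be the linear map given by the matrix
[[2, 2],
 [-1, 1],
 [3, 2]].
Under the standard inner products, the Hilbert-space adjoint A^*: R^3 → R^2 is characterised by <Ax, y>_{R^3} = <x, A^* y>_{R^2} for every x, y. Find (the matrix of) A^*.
A^* = A^T =
[[2, -1, 3],
 [2, 1, 2]]

For real matrices with standard dot products, the defining identity <Ax, y> = <x, A^* y> gives (Ax)^T y = x^T (A^*) y, i.e. x^T A^T y = x^T (A^*) y. Since this holds for all x, y, we must have A^* = A^T. Therefore
A^* =
[[2, -1, 3],
 [2, 1, 2]].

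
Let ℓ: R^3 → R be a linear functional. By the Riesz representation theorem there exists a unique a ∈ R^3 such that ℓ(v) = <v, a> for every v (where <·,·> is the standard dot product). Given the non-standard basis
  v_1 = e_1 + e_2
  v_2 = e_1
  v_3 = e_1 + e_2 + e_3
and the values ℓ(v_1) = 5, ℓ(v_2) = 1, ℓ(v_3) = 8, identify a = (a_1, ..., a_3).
a = (1, 4, 3)

Write a = (a_1, ..., a_3) in the standard basis. For each basis vector v_i, ℓ(v_i) = <v_i, a> is a linear equation in the a_j's. Collect the n equations into a matrix system V a = ℓ, where row i of V is v_i (expressed in the standard basis). Since V is invertible (lower-triangular with 1s on the diagonal, up to permutation), solve by back-substitution:
  V =
[[1, 1, 0],
 [1, 0, 0],
 [1, 1, 1]]
  V a = (5, 1, 8)
Solving gives a = (1, 4, 3).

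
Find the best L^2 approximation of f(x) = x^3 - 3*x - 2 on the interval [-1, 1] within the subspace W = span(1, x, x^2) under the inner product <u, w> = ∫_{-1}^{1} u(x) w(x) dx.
g(x) = -12*x/5 - 2

The best approximation g ∈ W is the orthogonal projection of f onto W. Writing g = a_0 + a_1 x + a_2 x^2, the coefficients solve the normal equations G · a = b where
  G_{ij} = <φ_i, φ_j> and b_i = <f, φ_i>, with φ_0 = 1, φ_1 = x, φ_2 = x^2.
G =
  [2, 0, 2/3]
  [0, 2/3, 0]
  [2/3, 0, 2/5],
b = (-4, -8/5, -4/3).
Solving gives a_0 = -2, a_1 = -12/5, a_2 = 0, so
  g(x) = -12*x/5 - 2.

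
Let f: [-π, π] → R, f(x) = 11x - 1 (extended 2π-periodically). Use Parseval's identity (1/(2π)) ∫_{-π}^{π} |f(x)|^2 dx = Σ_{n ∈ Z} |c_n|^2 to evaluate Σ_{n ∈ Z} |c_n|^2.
Σ |c_n|^2 = 121π^2/3 + 1

Expand and integrate term by term over [-π, π]:
  ∫ (11x)^2 dx = 121·(2π^3/3); ∫ 2·11·(-1)·x dx = 0 (odd integrand); ∫ (-1)^2 dx = 1·2π.
So (1/(2π)) ∫_{-π}^{π} (11x - 1)^2 dx = 121π^2/3 + 1 = 121π^2/3 + 1.
Parseval ⇒ Σ |c_n|^2 = 121π^2/3 + 1.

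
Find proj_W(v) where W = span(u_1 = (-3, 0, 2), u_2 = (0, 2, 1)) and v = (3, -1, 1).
proj_W(v) = (99/61, 2/61, -65/61)

Set up U = [u_1 | ... | u_2] ∈ R^(3×2). The projector onto W = col(U) is P = U (U^T U)^(-1) U^T.
Compute U^T U =
  [13, 2]
  [2, 5],
and U^T v = (-7, -1).
Solve U^T U · c = U^T v for the coefficients: c = (-33/61, 1/61). The projection is proj_W(v) = U c.
Check: (v - proj_W(v)) · u_1 = 0  (should be 0).
Check: (v - proj_W(v)) · u_2 = 0  (should be 0).
Result: proj_W(v) = (99/61, 2/61, -65/61).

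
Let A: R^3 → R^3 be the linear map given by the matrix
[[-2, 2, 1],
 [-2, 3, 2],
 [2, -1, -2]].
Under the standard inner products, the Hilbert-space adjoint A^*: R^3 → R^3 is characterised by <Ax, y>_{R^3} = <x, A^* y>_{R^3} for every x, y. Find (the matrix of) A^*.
A^* = A^T =
[[-2, -2, 2],
 [2, 3, -1],
 [1, 2, -2]]

For real matrices with standard dot products, the defining identity <Ax, y> = <x, A^* y> gives (Ax)^T y = x^T (A^*) y, i.e. x^T A^T y = x^T (A^*) y. Since this holds for all x, y, we must have A^* = A^T. Therefore
A^* =
[[-2, -2, 2],
 [2, 3, -1],
 [1, 2, -2]].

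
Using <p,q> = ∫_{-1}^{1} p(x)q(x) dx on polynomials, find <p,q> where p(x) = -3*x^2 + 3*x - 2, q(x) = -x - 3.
<p,q> = 16

Expand the product: p(x)·q(x) = 3*x^3 + 6*x^2 - 7*x + 6.
∫_{-1}^{1} of each monomial x^k gives [2/(k+1) if k even, 0 if k odd]. Integrating term-by-term (or equivalently evaluating the antiderivative F(x) = 3*x^4/4 + 2*x^3 - 7*x^2/2 + 6*x at the endpoints):
  F(1) − F(−1) = 21/4 − (-43/4) = 16.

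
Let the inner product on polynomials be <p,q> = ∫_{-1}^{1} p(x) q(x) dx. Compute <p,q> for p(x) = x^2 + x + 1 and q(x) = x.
<p,q> = 2/3

Expand the product: p(x)·q(x) = x^3 + x^2 + x.
∫_{-1}^{1} of each monomial x^k gives [2/(k+1) if k even, 0 if k odd]. Integrating term-by-term (or equivalently evaluating the antiderivative F(x) = x^4/4 + x^3/3 + x^2/2 at the endpoints):
  F(1) − F(−1) = 13/12 − (5/12) = 2/3.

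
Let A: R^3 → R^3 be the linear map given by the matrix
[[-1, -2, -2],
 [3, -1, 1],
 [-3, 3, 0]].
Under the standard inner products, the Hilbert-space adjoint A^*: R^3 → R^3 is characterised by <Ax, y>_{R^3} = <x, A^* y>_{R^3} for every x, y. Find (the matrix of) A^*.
A^* = A^T =
[[-1, 3, -3],
 [-2, -1, 3],
 [-2, 1, 0]]

For real matrices with standard dot products, the defining identity <Ax, y> = <x, A^* y> gives (Ax)^T y = x^T (A^*) y, i.e. x^T A^T y = x^T (A^*) y. Since this holds for all x, y, we must have A^* = A^T. Therefore
A^* =
[[-1, 3, -3],
 [-2, -1, 3],
 [-2, 1, 0]].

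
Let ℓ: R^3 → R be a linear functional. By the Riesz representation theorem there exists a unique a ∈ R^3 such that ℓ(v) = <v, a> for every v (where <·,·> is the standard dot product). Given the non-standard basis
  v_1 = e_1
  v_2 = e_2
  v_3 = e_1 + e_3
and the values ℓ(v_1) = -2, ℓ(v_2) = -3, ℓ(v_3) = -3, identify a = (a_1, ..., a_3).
a = (-2, -3, -1)

Write a = (a_1, ..., a_3) in the standard basis. For each basis vector v_i, ℓ(v_i) = <v_i, a> is a linear equation in the a_j's. Collect the n equations into a matrix system V a = ℓ, where row i of V is v_i (expressed in the standard basis). Since V is invertible (lower-triangular with 1s on the diagonal, up to permutation), solve by back-substitution:
  V =
[[1, 0, 0],
 [0, 1, 0],
 [1, 0, 1]]
  V a = (-2, -3, -3)
Solving gives a = (-2, -3, -1).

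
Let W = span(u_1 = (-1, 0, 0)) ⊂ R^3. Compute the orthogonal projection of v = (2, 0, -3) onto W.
proj_W(v) = (2, 0, 0)

Set up U = [u_1 | ... | u_1] ∈ R^(3×1). The projector onto W = col(U) is P = U (U^T U)^(-1) U^T.
Compute U^T U =
  [1],
and U^T v = (-2).
Solve U^T U · c = U^T v for the coefficients: c = (-2). The projection is proj_W(v) = U c.
Check: (v - proj_W(v)) · u_1 = 0  (should be 0).
Result: proj_W(v) = (2, 0, 0).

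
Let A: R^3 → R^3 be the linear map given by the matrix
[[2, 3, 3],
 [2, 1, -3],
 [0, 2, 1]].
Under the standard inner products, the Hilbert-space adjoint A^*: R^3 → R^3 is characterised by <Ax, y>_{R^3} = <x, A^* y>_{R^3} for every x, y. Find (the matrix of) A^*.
A^* = A^T =
[[2, 2, 0],
 [3, 1, 2],
 [3, -3, 1]]

For real matrices with standard dot products, the defining identity <Ax, y> = <x, A^* y> gives (Ax)^T y = x^T (A^*) y, i.e. x^T A^T y = x^T (A^*) y. Since this holds for all x, y, we must have A^* = A^T. Therefore
A^* =
[[2, 2, 0],
 [3, 1, 2],
 [3, -3, 1]].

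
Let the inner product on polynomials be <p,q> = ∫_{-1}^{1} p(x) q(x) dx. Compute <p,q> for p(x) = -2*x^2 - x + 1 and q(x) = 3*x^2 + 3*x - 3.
<p,q> = -22/5

Expand the product: p(x)·q(x) = -6*x^4 - 9*x^3 + 6*x^2 + 6*x - 3.
∫_{-1}^{1} of each monomial x^k gives [2/(k+1) if k even, 0 if k odd]. Integrating term-by-term (or equivalently evaluating the antiderivative F(x) = -6*x^5/5 - 9*x^4/4 + 2*x^3 + 3*x^2 - 3*x at the endpoints):
  F(1) − F(−1) = -29/20 − (59/20) = -22/5.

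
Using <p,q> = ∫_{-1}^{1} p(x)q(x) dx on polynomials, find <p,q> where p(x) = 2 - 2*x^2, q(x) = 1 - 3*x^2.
<p,q> = 16/15

Expand the product: p(x)·q(x) = 6*x^4 - 8*x^2 + 2.
∫_{-1}^{1} of each monomial x^k gives [2/(k+1) if k even, 0 if k odd]. Integrating term-by-term (or equivalently evaluating the antiderivative F(x) = 6*x^5/5 - 8*x^3/3 + 2*x at the endpoints):
  F(1) − F(−1) = 8/15 − (-8/15) = 16/15.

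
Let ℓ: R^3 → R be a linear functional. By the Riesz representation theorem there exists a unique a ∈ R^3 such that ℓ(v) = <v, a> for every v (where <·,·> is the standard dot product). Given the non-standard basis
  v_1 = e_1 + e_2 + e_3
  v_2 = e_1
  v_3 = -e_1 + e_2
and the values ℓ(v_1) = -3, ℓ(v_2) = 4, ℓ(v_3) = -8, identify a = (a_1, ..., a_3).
a = (4, -4, -3)

Write a = (a_1, ..., a_3) in the standard basis. For each basis vector v_i, ℓ(v_i) = <v_i, a> is a linear equation in the a_j's. Collect the n equations into a matrix system V a = ℓ, where row i of V is v_i (expressed in the standard basis). Since V is invertible (lower-triangular with 1s on the diagonal, up to permutation), solve by back-substitution:
  V =
[[1, 1, 1],
 [1, 0, 0],
 [-1, 1, 0]]
  V a = (-3, 4, -8)
Solving gives a = (4, -4, -3).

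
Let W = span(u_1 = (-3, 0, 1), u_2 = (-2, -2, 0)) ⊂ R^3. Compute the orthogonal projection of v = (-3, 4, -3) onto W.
proj_W(v) = (-17/11, 28/11, 15/11)

Set up U = [u_1 | ... | u_2] ∈ R^(3×2). The projector onto W = col(U) is P = U (U^T U)^(-1) U^T.
Compute U^T U =
  [10, 6]
  [6, 8],
and U^T v = (6, -2).
Solve U^T U · c = U^T v for the coefficients: c = (15/11, -14/11). The projection is proj_W(v) = U c.
Check: (v - proj_W(v)) · u_1 = 0  (should be 0).
Check: (v - proj_W(v)) · u_2 = 0  (should be 0).
Result: proj_W(v) = (-17/11, 28/11, 15/11).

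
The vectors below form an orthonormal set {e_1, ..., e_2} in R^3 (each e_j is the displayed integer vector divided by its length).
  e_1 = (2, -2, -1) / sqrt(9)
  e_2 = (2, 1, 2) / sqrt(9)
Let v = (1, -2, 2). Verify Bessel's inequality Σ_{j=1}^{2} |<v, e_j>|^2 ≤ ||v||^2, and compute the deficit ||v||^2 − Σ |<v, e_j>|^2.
Σ |<v, e_j>|^2 = 32/9; ||v||^2 = 9; deficit = 49/9

Write each e_j = u_j / sqrt(<u_j, u_j>) where u_j is the displayed integer vector. Then <v, e_j> = <v, u_j> / sqrt(<u_j, u_j>), so |<v, e_j>|^2 = <v, u_j>^2 / <u_j, u_j>.
Coefficients: <v, e_1> = 4/sqrt(9), <v, e_2> = 4/sqrt(9).
Square and sum: Σ |<v, e_j>|^2 = 32/9.
Compute ||v||^2 = v·v = 9.
Deficit = 9 − 32/9 = 49/9 ≥ 0, confirming Bessel's inequality. (The deficit equals ||v − Σ <v,e_j> e_j||^2, the squared distance from v to span{e_j}.)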